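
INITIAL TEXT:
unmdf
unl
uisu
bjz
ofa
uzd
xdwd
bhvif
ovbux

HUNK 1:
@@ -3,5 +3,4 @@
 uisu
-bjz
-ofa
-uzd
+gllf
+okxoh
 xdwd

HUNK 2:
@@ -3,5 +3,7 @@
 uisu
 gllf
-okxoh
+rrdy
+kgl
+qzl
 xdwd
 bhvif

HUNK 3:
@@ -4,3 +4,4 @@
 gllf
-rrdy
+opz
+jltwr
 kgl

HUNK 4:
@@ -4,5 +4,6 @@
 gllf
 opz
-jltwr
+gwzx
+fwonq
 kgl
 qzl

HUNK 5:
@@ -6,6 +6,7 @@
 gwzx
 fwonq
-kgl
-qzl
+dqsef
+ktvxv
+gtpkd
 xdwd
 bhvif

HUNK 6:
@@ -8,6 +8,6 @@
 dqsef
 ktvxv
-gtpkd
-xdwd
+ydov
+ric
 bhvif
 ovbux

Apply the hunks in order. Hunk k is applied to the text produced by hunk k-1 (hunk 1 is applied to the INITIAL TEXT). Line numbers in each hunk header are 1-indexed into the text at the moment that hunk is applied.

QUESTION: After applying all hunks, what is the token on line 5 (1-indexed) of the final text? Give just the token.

Answer: opz

Derivation:
Hunk 1: at line 3 remove [bjz,ofa,uzd] add [gllf,okxoh] -> 8 lines: unmdf unl uisu gllf okxoh xdwd bhvif ovbux
Hunk 2: at line 3 remove [okxoh] add [rrdy,kgl,qzl] -> 10 lines: unmdf unl uisu gllf rrdy kgl qzl xdwd bhvif ovbux
Hunk 3: at line 4 remove [rrdy] add [opz,jltwr] -> 11 lines: unmdf unl uisu gllf opz jltwr kgl qzl xdwd bhvif ovbux
Hunk 4: at line 4 remove [jltwr] add [gwzx,fwonq] -> 12 lines: unmdf unl uisu gllf opz gwzx fwonq kgl qzl xdwd bhvif ovbux
Hunk 5: at line 6 remove [kgl,qzl] add [dqsef,ktvxv,gtpkd] -> 13 lines: unmdf unl uisu gllf opz gwzx fwonq dqsef ktvxv gtpkd xdwd bhvif ovbux
Hunk 6: at line 8 remove [gtpkd,xdwd] add [ydov,ric] -> 13 lines: unmdf unl uisu gllf opz gwzx fwonq dqsef ktvxv ydov ric bhvif ovbux
Final line 5: opz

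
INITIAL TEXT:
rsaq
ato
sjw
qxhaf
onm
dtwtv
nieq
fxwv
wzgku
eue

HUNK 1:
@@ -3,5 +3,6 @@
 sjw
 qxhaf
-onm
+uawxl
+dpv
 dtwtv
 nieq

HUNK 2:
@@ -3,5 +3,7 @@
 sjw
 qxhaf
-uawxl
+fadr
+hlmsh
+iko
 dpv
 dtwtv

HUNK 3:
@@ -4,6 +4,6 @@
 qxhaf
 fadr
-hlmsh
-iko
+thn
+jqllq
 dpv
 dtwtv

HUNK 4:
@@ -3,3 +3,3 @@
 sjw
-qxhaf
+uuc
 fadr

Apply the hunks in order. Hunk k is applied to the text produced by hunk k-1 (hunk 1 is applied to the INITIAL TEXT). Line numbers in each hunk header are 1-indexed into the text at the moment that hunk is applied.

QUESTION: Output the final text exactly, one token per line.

Answer: rsaq
ato
sjw
uuc
fadr
thn
jqllq
dpv
dtwtv
nieq
fxwv
wzgku
eue

Derivation:
Hunk 1: at line 3 remove [onm] add [uawxl,dpv] -> 11 lines: rsaq ato sjw qxhaf uawxl dpv dtwtv nieq fxwv wzgku eue
Hunk 2: at line 3 remove [uawxl] add [fadr,hlmsh,iko] -> 13 lines: rsaq ato sjw qxhaf fadr hlmsh iko dpv dtwtv nieq fxwv wzgku eue
Hunk 3: at line 4 remove [hlmsh,iko] add [thn,jqllq] -> 13 lines: rsaq ato sjw qxhaf fadr thn jqllq dpv dtwtv nieq fxwv wzgku eue
Hunk 4: at line 3 remove [qxhaf] add [uuc] -> 13 lines: rsaq ato sjw uuc fadr thn jqllq dpv dtwtv nieq fxwv wzgku eue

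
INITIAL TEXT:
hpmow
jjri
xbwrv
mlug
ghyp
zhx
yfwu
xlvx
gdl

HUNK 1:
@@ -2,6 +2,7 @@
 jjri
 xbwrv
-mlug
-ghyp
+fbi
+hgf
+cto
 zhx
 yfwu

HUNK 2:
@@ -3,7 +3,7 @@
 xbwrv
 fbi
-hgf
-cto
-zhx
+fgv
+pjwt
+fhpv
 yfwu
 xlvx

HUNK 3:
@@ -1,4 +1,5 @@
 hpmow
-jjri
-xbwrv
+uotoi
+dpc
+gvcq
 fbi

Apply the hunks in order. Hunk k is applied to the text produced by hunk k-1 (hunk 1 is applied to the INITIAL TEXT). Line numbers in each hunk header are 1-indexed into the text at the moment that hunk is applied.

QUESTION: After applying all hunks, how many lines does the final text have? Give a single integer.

Answer: 11

Derivation:
Hunk 1: at line 2 remove [mlug,ghyp] add [fbi,hgf,cto] -> 10 lines: hpmow jjri xbwrv fbi hgf cto zhx yfwu xlvx gdl
Hunk 2: at line 3 remove [hgf,cto,zhx] add [fgv,pjwt,fhpv] -> 10 lines: hpmow jjri xbwrv fbi fgv pjwt fhpv yfwu xlvx gdl
Hunk 3: at line 1 remove [jjri,xbwrv] add [uotoi,dpc,gvcq] -> 11 lines: hpmow uotoi dpc gvcq fbi fgv pjwt fhpv yfwu xlvx gdl
Final line count: 11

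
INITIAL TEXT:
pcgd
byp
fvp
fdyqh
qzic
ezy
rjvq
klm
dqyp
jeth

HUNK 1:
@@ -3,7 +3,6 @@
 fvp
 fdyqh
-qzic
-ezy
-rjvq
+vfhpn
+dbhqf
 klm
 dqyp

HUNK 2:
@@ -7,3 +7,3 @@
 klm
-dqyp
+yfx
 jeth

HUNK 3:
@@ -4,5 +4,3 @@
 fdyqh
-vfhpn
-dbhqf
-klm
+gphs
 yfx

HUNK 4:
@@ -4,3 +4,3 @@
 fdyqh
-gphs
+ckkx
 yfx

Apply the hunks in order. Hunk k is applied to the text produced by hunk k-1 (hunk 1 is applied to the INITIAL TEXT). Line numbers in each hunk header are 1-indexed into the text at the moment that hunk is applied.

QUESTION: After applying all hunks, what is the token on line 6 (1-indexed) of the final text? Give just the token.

Answer: yfx

Derivation:
Hunk 1: at line 3 remove [qzic,ezy,rjvq] add [vfhpn,dbhqf] -> 9 lines: pcgd byp fvp fdyqh vfhpn dbhqf klm dqyp jeth
Hunk 2: at line 7 remove [dqyp] add [yfx] -> 9 lines: pcgd byp fvp fdyqh vfhpn dbhqf klm yfx jeth
Hunk 3: at line 4 remove [vfhpn,dbhqf,klm] add [gphs] -> 7 lines: pcgd byp fvp fdyqh gphs yfx jeth
Hunk 4: at line 4 remove [gphs] add [ckkx] -> 7 lines: pcgd byp fvp fdyqh ckkx yfx jeth
Final line 6: yfx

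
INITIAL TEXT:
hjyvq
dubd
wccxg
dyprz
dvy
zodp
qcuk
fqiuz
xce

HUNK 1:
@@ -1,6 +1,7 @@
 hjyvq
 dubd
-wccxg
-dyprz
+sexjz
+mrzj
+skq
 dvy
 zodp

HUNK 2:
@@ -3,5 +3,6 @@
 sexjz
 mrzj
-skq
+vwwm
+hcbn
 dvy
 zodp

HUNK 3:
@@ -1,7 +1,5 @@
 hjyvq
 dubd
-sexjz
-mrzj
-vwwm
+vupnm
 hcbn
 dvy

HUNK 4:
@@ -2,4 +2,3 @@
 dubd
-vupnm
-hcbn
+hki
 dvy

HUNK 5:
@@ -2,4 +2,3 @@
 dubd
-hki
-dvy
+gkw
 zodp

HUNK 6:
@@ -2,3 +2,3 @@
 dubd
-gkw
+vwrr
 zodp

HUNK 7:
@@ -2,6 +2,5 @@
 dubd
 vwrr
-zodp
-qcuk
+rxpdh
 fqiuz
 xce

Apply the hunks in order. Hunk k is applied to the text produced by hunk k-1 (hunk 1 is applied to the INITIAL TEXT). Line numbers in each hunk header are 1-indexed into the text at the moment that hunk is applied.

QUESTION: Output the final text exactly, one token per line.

Hunk 1: at line 1 remove [wccxg,dyprz] add [sexjz,mrzj,skq] -> 10 lines: hjyvq dubd sexjz mrzj skq dvy zodp qcuk fqiuz xce
Hunk 2: at line 3 remove [skq] add [vwwm,hcbn] -> 11 lines: hjyvq dubd sexjz mrzj vwwm hcbn dvy zodp qcuk fqiuz xce
Hunk 3: at line 1 remove [sexjz,mrzj,vwwm] add [vupnm] -> 9 lines: hjyvq dubd vupnm hcbn dvy zodp qcuk fqiuz xce
Hunk 4: at line 2 remove [vupnm,hcbn] add [hki] -> 8 lines: hjyvq dubd hki dvy zodp qcuk fqiuz xce
Hunk 5: at line 2 remove [hki,dvy] add [gkw] -> 7 lines: hjyvq dubd gkw zodp qcuk fqiuz xce
Hunk 6: at line 2 remove [gkw] add [vwrr] -> 7 lines: hjyvq dubd vwrr zodp qcuk fqiuz xce
Hunk 7: at line 2 remove [zodp,qcuk] add [rxpdh] -> 6 lines: hjyvq dubd vwrr rxpdh fqiuz xce

Answer: hjyvq
dubd
vwrr
rxpdh
fqiuz
xce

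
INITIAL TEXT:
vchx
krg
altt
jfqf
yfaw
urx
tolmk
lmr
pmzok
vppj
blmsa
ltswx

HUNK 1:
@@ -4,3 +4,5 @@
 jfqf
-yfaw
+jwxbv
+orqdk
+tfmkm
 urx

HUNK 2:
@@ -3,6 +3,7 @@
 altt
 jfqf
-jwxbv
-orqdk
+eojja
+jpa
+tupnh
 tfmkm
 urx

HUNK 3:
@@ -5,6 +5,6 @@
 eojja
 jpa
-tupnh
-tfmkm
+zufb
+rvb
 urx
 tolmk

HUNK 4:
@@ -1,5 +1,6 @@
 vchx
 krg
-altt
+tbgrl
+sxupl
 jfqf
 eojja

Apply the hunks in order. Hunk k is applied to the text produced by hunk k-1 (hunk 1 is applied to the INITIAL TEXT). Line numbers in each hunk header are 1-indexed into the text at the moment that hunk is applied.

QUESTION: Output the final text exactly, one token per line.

Answer: vchx
krg
tbgrl
sxupl
jfqf
eojja
jpa
zufb
rvb
urx
tolmk
lmr
pmzok
vppj
blmsa
ltswx

Derivation:
Hunk 1: at line 4 remove [yfaw] add [jwxbv,orqdk,tfmkm] -> 14 lines: vchx krg altt jfqf jwxbv orqdk tfmkm urx tolmk lmr pmzok vppj blmsa ltswx
Hunk 2: at line 3 remove [jwxbv,orqdk] add [eojja,jpa,tupnh] -> 15 lines: vchx krg altt jfqf eojja jpa tupnh tfmkm urx tolmk lmr pmzok vppj blmsa ltswx
Hunk 3: at line 5 remove [tupnh,tfmkm] add [zufb,rvb] -> 15 lines: vchx krg altt jfqf eojja jpa zufb rvb urx tolmk lmr pmzok vppj blmsa ltswx
Hunk 4: at line 1 remove [altt] add [tbgrl,sxupl] -> 16 lines: vchx krg tbgrl sxupl jfqf eojja jpa zufb rvb urx tolmk lmr pmzok vppj blmsa ltswx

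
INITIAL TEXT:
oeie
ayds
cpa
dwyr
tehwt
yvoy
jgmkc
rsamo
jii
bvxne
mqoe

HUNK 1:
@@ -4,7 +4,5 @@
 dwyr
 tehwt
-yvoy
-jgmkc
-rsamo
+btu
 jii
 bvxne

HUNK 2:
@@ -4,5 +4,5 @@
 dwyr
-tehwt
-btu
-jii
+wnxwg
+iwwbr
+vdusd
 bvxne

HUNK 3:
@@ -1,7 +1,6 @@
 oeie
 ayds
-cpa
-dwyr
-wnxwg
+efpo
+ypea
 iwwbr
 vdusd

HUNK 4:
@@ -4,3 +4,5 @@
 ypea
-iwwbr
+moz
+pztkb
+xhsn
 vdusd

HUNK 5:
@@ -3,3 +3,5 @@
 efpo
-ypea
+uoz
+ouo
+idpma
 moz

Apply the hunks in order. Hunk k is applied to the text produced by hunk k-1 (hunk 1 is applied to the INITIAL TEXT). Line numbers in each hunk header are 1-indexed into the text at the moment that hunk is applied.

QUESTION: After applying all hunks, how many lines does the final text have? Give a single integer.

Hunk 1: at line 4 remove [yvoy,jgmkc,rsamo] add [btu] -> 9 lines: oeie ayds cpa dwyr tehwt btu jii bvxne mqoe
Hunk 2: at line 4 remove [tehwt,btu,jii] add [wnxwg,iwwbr,vdusd] -> 9 lines: oeie ayds cpa dwyr wnxwg iwwbr vdusd bvxne mqoe
Hunk 3: at line 1 remove [cpa,dwyr,wnxwg] add [efpo,ypea] -> 8 lines: oeie ayds efpo ypea iwwbr vdusd bvxne mqoe
Hunk 4: at line 4 remove [iwwbr] add [moz,pztkb,xhsn] -> 10 lines: oeie ayds efpo ypea moz pztkb xhsn vdusd bvxne mqoe
Hunk 5: at line 3 remove [ypea] add [uoz,ouo,idpma] -> 12 lines: oeie ayds efpo uoz ouo idpma moz pztkb xhsn vdusd bvxne mqoe
Final line count: 12

Answer: 12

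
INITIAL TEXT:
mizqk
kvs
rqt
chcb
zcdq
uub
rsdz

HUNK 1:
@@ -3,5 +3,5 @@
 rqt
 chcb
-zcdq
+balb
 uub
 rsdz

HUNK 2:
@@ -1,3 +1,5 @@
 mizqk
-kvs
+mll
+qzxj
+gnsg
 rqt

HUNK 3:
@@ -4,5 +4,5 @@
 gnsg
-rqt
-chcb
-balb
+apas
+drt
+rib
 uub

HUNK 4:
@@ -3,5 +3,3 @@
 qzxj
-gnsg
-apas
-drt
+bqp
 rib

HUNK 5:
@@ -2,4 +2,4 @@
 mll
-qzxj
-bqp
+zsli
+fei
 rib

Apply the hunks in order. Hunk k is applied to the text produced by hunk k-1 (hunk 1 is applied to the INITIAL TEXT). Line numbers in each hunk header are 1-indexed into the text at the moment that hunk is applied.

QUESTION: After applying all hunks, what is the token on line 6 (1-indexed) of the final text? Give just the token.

Answer: uub

Derivation:
Hunk 1: at line 3 remove [zcdq] add [balb] -> 7 lines: mizqk kvs rqt chcb balb uub rsdz
Hunk 2: at line 1 remove [kvs] add [mll,qzxj,gnsg] -> 9 lines: mizqk mll qzxj gnsg rqt chcb balb uub rsdz
Hunk 3: at line 4 remove [rqt,chcb,balb] add [apas,drt,rib] -> 9 lines: mizqk mll qzxj gnsg apas drt rib uub rsdz
Hunk 4: at line 3 remove [gnsg,apas,drt] add [bqp] -> 7 lines: mizqk mll qzxj bqp rib uub rsdz
Hunk 5: at line 2 remove [qzxj,bqp] add [zsli,fei] -> 7 lines: mizqk mll zsli fei rib uub rsdz
Final line 6: uub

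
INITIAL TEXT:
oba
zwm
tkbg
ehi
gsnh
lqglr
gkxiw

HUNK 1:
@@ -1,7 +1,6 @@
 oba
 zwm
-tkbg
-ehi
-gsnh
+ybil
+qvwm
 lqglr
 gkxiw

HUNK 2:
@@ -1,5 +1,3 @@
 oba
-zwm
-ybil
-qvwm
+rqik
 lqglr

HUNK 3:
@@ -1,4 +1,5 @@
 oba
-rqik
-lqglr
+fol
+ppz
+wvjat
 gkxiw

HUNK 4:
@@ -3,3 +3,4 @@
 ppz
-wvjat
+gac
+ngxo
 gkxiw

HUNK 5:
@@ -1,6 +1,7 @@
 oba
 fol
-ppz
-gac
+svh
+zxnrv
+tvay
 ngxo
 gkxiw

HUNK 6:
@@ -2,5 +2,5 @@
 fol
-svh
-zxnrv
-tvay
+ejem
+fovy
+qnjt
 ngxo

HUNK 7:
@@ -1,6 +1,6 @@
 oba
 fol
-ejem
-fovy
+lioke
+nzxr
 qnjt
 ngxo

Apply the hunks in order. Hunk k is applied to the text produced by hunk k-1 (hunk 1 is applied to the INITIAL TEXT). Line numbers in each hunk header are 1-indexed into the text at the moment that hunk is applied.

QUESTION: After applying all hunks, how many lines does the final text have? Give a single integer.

Answer: 7

Derivation:
Hunk 1: at line 1 remove [tkbg,ehi,gsnh] add [ybil,qvwm] -> 6 lines: oba zwm ybil qvwm lqglr gkxiw
Hunk 2: at line 1 remove [zwm,ybil,qvwm] add [rqik] -> 4 lines: oba rqik lqglr gkxiw
Hunk 3: at line 1 remove [rqik,lqglr] add [fol,ppz,wvjat] -> 5 lines: oba fol ppz wvjat gkxiw
Hunk 4: at line 3 remove [wvjat] add [gac,ngxo] -> 6 lines: oba fol ppz gac ngxo gkxiw
Hunk 5: at line 1 remove [ppz,gac] add [svh,zxnrv,tvay] -> 7 lines: oba fol svh zxnrv tvay ngxo gkxiw
Hunk 6: at line 2 remove [svh,zxnrv,tvay] add [ejem,fovy,qnjt] -> 7 lines: oba fol ejem fovy qnjt ngxo gkxiw
Hunk 7: at line 1 remove [ejem,fovy] add [lioke,nzxr] -> 7 lines: oba fol lioke nzxr qnjt ngxo gkxiw
Final line count: 7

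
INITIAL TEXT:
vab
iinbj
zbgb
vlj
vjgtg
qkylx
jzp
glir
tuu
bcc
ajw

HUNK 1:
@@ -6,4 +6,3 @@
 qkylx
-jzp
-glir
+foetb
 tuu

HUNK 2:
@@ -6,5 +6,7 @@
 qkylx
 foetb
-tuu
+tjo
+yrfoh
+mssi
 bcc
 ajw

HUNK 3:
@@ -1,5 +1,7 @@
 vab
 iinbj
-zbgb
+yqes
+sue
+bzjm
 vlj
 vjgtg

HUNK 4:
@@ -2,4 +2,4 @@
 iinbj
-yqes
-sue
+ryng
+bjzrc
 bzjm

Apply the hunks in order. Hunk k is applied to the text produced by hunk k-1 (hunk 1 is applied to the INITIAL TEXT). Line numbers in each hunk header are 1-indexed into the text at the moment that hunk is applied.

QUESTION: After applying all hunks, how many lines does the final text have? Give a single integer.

Hunk 1: at line 6 remove [jzp,glir] add [foetb] -> 10 lines: vab iinbj zbgb vlj vjgtg qkylx foetb tuu bcc ajw
Hunk 2: at line 6 remove [tuu] add [tjo,yrfoh,mssi] -> 12 lines: vab iinbj zbgb vlj vjgtg qkylx foetb tjo yrfoh mssi bcc ajw
Hunk 3: at line 1 remove [zbgb] add [yqes,sue,bzjm] -> 14 lines: vab iinbj yqes sue bzjm vlj vjgtg qkylx foetb tjo yrfoh mssi bcc ajw
Hunk 4: at line 2 remove [yqes,sue] add [ryng,bjzrc] -> 14 lines: vab iinbj ryng bjzrc bzjm vlj vjgtg qkylx foetb tjo yrfoh mssi bcc ajw
Final line count: 14

Answer: 14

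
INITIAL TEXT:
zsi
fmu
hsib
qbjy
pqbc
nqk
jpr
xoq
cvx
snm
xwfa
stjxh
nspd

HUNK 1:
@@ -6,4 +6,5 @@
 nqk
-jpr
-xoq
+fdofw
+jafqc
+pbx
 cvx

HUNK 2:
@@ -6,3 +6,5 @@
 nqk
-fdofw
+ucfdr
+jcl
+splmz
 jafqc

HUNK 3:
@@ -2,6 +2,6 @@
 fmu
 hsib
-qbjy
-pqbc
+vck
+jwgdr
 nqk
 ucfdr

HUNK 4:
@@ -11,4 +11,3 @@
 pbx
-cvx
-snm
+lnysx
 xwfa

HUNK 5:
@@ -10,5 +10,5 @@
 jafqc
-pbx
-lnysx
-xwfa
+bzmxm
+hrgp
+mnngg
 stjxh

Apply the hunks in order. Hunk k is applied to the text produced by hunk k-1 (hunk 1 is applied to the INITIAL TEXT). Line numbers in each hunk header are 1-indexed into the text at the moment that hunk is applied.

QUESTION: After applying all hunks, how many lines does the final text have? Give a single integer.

Answer: 15

Derivation:
Hunk 1: at line 6 remove [jpr,xoq] add [fdofw,jafqc,pbx] -> 14 lines: zsi fmu hsib qbjy pqbc nqk fdofw jafqc pbx cvx snm xwfa stjxh nspd
Hunk 2: at line 6 remove [fdofw] add [ucfdr,jcl,splmz] -> 16 lines: zsi fmu hsib qbjy pqbc nqk ucfdr jcl splmz jafqc pbx cvx snm xwfa stjxh nspd
Hunk 3: at line 2 remove [qbjy,pqbc] add [vck,jwgdr] -> 16 lines: zsi fmu hsib vck jwgdr nqk ucfdr jcl splmz jafqc pbx cvx snm xwfa stjxh nspd
Hunk 4: at line 11 remove [cvx,snm] add [lnysx] -> 15 lines: zsi fmu hsib vck jwgdr nqk ucfdr jcl splmz jafqc pbx lnysx xwfa stjxh nspd
Hunk 5: at line 10 remove [pbx,lnysx,xwfa] add [bzmxm,hrgp,mnngg] -> 15 lines: zsi fmu hsib vck jwgdr nqk ucfdr jcl splmz jafqc bzmxm hrgp mnngg stjxh nspd
Final line count: 15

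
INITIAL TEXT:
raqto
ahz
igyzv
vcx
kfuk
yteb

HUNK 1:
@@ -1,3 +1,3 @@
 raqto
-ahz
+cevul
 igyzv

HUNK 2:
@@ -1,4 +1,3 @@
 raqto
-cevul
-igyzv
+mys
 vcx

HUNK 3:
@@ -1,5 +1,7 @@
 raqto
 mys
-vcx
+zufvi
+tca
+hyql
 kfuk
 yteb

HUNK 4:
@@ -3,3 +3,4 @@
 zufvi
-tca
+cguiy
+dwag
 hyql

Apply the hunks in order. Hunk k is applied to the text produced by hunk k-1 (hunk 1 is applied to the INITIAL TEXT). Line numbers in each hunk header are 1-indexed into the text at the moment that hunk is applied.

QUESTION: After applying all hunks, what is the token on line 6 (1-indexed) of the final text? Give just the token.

Hunk 1: at line 1 remove [ahz] add [cevul] -> 6 lines: raqto cevul igyzv vcx kfuk yteb
Hunk 2: at line 1 remove [cevul,igyzv] add [mys] -> 5 lines: raqto mys vcx kfuk yteb
Hunk 3: at line 1 remove [vcx] add [zufvi,tca,hyql] -> 7 lines: raqto mys zufvi tca hyql kfuk yteb
Hunk 4: at line 3 remove [tca] add [cguiy,dwag] -> 8 lines: raqto mys zufvi cguiy dwag hyql kfuk yteb
Final line 6: hyql

Answer: hyql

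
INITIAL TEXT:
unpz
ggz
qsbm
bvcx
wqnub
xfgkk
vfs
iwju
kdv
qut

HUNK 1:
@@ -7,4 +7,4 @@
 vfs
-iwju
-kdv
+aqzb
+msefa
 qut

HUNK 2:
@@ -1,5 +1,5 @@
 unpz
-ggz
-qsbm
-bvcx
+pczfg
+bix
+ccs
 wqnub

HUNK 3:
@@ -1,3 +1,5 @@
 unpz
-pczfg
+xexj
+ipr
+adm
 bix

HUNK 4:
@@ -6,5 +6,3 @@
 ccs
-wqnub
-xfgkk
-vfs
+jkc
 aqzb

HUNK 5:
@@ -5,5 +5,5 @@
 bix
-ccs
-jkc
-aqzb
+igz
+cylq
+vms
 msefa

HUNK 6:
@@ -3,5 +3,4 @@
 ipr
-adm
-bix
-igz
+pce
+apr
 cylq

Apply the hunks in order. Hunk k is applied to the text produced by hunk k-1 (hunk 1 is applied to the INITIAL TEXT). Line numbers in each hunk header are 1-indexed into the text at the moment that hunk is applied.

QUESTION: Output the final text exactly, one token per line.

Hunk 1: at line 7 remove [iwju,kdv] add [aqzb,msefa] -> 10 lines: unpz ggz qsbm bvcx wqnub xfgkk vfs aqzb msefa qut
Hunk 2: at line 1 remove [ggz,qsbm,bvcx] add [pczfg,bix,ccs] -> 10 lines: unpz pczfg bix ccs wqnub xfgkk vfs aqzb msefa qut
Hunk 3: at line 1 remove [pczfg] add [xexj,ipr,adm] -> 12 lines: unpz xexj ipr adm bix ccs wqnub xfgkk vfs aqzb msefa qut
Hunk 4: at line 6 remove [wqnub,xfgkk,vfs] add [jkc] -> 10 lines: unpz xexj ipr adm bix ccs jkc aqzb msefa qut
Hunk 5: at line 5 remove [ccs,jkc,aqzb] add [igz,cylq,vms] -> 10 lines: unpz xexj ipr adm bix igz cylq vms msefa qut
Hunk 6: at line 3 remove [adm,bix,igz] add [pce,apr] -> 9 lines: unpz xexj ipr pce apr cylq vms msefa qut

Answer: unpz
xexj
ipr
pce
apr
cylq
vms
msefa
qut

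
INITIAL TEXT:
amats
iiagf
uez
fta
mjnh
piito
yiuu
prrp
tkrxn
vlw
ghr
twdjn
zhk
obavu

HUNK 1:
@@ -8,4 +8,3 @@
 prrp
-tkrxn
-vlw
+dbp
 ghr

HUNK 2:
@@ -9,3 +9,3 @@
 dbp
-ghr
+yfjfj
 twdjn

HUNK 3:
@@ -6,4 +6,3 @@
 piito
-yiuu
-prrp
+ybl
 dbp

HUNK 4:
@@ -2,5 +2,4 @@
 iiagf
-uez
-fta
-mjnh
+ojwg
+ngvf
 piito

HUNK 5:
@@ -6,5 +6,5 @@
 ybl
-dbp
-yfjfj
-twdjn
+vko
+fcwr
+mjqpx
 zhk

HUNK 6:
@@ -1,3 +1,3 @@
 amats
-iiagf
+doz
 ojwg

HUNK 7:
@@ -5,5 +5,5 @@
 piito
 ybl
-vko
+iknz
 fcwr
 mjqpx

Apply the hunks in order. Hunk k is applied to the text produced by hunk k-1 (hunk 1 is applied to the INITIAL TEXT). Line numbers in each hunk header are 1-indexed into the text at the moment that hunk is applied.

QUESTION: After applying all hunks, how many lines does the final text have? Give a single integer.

Answer: 11

Derivation:
Hunk 1: at line 8 remove [tkrxn,vlw] add [dbp] -> 13 lines: amats iiagf uez fta mjnh piito yiuu prrp dbp ghr twdjn zhk obavu
Hunk 2: at line 9 remove [ghr] add [yfjfj] -> 13 lines: amats iiagf uez fta mjnh piito yiuu prrp dbp yfjfj twdjn zhk obavu
Hunk 3: at line 6 remove [yiuu,prrp] add [ybl] -> 12 lines: amats iiagf uez fta mjnh piito ybl dbp yfjfj twdjn zhk obavu
Hunk 4: at line 2 remove [uez,fta,mjnh] add [ojwg,ngvf] -> 11 lines: amats iiagf ojwg ngvf piito ybl dbp yfjfj twdjn zhk obavu
Hunk 5: at line 6 remove [dbp,yfjfj,twdjn] add [vko,fcwr,mjqpx] -> 11 lines: amats iiagf ojwg ngvf piito ybl vko fcwr mjqpx zhk obavu
Hunk 6: at line 1 remove [iiagf] add [doz] -> 11 lines: amats doz ojwg ngvf piito ybl vko fcwr mjqpx zhk obavu
Hunk 7: at line 5 remove [vko] add [iknz] -> 11 lines: amats doz ojwg ngvf piito ybl iknz fcwr mjqpx zhk obavu
Final line count: 11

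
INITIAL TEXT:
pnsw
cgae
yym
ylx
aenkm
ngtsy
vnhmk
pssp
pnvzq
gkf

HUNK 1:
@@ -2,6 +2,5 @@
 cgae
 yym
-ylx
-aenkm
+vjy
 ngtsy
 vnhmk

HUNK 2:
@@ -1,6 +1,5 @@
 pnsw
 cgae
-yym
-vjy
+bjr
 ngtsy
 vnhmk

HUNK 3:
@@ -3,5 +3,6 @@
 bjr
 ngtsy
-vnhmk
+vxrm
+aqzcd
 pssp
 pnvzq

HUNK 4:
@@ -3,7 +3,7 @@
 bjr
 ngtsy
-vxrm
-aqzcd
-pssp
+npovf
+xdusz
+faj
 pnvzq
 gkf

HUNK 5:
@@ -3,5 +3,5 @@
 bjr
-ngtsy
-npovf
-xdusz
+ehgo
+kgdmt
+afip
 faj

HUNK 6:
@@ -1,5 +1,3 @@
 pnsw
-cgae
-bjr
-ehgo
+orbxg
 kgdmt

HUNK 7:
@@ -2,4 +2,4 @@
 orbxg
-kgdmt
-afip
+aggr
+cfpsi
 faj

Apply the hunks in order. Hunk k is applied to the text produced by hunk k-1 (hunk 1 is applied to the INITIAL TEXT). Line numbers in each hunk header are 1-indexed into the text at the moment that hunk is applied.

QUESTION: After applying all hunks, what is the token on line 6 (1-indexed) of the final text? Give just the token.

Answer: pnvzq

Derivation:
Hunk 1: at line 2 remove [ylx,aenkm] add [vjy] -> 9 lines: pnsw cgae yym vjy ngtsy vnhmk pssp pnvzq gkf
Hunk 2: at line 1 remove [yym,vjy] add [bjr] -> 8 lines: pnsw cgae bjr ngtsy vnhmk pssp pnvzq gkf
Hunk 3: at line 3 remove [vnhmk] add [vxrm,aqzcd] -> 9 lines: pnsw cgae bjr ngtsy vxrm aqzcd pssp pnvzq gkf
Hunk 4: at line 3 remove [vxrm,aqzcd,pssp] add [npovf,xdusz,faj] -> 9 lines: pnsw cgae bjr ngtsy npovf xdusz faj pnvzq gkf
Hunk 5: at line 3 remove [ngtsy,npovf,xdusz] add [ehgo,kgdmt,afip] -> 9 lines: pnsw cgae bjr ehgo kgdmt afip faj pnvzq gkf
Hunk 6: at line 1 remove [cgae,bjr,ehgo] add [orbxg] -> 7 lines: pnsw orbxg kgdmt afip faj pnvzq gkf
Hunk 7: at line 2 remove [kgdmt,afip] add [aggr,cfpsi] -> 7 lines: pnsw orbxg aggr cfpsi faj pnvzq gkf
Final line 6: pnvzq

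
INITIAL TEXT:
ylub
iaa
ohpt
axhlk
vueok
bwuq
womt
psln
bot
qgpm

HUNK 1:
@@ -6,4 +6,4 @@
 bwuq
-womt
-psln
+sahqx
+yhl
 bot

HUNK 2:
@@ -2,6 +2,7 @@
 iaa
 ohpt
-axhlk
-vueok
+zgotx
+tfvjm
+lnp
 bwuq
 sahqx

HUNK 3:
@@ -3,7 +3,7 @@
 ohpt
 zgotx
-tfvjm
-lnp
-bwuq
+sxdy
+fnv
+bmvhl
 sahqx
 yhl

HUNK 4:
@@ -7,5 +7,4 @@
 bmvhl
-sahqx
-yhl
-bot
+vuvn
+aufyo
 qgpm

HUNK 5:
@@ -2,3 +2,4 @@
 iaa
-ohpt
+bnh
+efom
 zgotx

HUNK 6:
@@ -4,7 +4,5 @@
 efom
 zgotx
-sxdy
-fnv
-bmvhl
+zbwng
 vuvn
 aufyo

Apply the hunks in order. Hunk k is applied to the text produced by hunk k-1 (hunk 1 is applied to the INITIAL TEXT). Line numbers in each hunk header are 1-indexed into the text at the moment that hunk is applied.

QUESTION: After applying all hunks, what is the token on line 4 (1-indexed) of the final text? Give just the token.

Hunk 1: at line 6 remove [womt,psln] add [sahqx,yhl] -> 10 lines: ylub iaa ohpt axhlk vueok bwuq sahqx yhl bot qgpm
Hunk 2: at line 2 remove [axhlk,vueok] add [zgotx,tfvjm,lnp] -> 11 lines: ylub iaa ohpt zgotx tfvjm lnp bwuq sahqx yhl bot qgpm
Hunk 3: at line 3 remove [tfvjm,lnp,bwuq] add [sxdy,fnv,bmvhl] -> 11 lines: ylub iaa ohpt zgotx sxdy fnv bmvhl sahqx yhl bot qgpm
Hunk 4: at line 7 remove [sahqx,yhl,bot] add [vuvn,aufyo] -> 10 lines: ylub iaa ohpt zgotx sxdy fnv bmvhl vuvn aufyo qgpm
Hunk 5: at line 2 remove [ohpt] add [bnh,efom] -> 11 lines: ylub iaa bnh efom zgotx sxdy fnv bmvhl vuvn aufyo qgpm
Hunk 6: at line 4 remove [sxdy,fnv,bmvhl] add [zbwng] -> 9 lines: ylub iaa bnh efom zgotx zbwng vuvn aufyo qgpm
Final line 4: efom

Answer: efom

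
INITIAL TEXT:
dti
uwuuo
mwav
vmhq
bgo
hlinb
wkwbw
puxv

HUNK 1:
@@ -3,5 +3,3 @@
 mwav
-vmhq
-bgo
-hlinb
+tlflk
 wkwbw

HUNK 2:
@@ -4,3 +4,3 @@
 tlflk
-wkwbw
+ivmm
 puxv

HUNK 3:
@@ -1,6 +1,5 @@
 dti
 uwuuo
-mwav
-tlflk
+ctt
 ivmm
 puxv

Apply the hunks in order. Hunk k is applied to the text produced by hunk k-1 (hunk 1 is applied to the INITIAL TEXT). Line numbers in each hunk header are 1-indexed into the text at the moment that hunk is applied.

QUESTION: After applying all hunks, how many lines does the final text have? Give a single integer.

Answer: 5

Derivation:
Hunk 1: at line 3 remove [vmhq,bgo,hlinb] add [tlflk] -> 6 lines: dti uwuuo mwav tlflk wkwbw puxv
Hunk 2: at line 4 remove [wkwbw] add [ivmm] -> 6 lines: dti uwuuo mwav tlflk ivmm puxv
Hunk 3: at line 1 remove [mwav,tlflk] add [ctt] -> 5 lines: dti uwuuo ctt ivmm puxv
Final line count: 5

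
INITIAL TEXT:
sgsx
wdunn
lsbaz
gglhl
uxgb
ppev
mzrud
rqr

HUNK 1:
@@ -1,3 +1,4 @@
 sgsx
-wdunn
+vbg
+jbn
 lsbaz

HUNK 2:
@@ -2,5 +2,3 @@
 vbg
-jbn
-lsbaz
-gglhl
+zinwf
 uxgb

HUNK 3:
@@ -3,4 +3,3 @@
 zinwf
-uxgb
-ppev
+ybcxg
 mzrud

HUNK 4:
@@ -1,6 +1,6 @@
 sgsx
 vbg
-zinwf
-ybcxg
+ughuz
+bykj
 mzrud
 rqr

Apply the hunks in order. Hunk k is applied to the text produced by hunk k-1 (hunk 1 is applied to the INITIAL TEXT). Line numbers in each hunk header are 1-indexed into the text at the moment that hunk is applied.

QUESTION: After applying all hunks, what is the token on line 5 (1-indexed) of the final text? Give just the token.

Hunk 1: at line 1 remove [wdunn] add [vbg,jbn] -> 9 lines: sgsx vbg jbn lsbaz gglhl uxgb ppev mzrud rqr
Hunk 2: at line 2 remove [jbn,lsbaz,gglhl] add [zinwf] -> 7 lines: sgsx vbg zinwf uxgb ppev mzrud rqr
Hunk 3: at line 3 remove [uxgb,ppev] add [ybcxg] -> 6 lines: sgsx vbg zinwf ybcxg mzrud rqr
Hunk 4: at line 1 remove [zinwf,ybcxg] add [ughuz,bykj] -> 6 lines: sgsx vbg ughuz bykj mzrud rqr
Final line 5: mzrud

Answer: mzrud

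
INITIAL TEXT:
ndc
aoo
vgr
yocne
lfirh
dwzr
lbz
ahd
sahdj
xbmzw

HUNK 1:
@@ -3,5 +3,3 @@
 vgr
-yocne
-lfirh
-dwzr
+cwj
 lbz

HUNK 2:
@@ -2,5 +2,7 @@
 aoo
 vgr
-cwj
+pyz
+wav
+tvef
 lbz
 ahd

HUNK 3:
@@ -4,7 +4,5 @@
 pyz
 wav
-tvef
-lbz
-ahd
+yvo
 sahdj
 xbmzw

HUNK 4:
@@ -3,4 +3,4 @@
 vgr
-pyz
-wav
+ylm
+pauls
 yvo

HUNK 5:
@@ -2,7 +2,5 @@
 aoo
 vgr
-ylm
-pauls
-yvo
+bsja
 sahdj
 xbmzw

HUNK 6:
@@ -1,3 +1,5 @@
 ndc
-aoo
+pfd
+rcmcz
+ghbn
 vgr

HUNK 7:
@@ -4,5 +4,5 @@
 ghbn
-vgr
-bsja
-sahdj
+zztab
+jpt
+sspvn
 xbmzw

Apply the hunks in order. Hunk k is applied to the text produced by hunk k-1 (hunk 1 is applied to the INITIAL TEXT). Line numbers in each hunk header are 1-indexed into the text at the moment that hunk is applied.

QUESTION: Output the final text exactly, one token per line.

Hunk 1: at line 3 remove [yocne,lfirh,dwzr] add [cwj] -> 8 lines: ndc aoo vgr cwj lbz ahd sahdj xbmzw
Hunk 2: at line 2 remove [cwj] add [pyz,wav,tvef] -> 10 lines: ndc aoo vgr pyz wav tvef lbz ahd sahdj xbmzw
Hunk 3: at line 4 remove [tvef,lbz,ahd] add [yvo] -> 8 lines: ndc aoo vgr pyz wav yvo sahdj xbmzw
Hunk 4: at line 3 remove [pyz,wav] add [ylm,pauls] -> 8 lines: ndc aoo vgr ylm pauls yvo sahdj xbmzw
Hunk 5: at line 2 remove [ylm,pauls,yvo] add [bsja] -> 6 lines: ndc aoo vgr bsja sahdj xbmzw
Hunk 6: at line 1 remove [aoo] add [pfd,rcmcz,ghbn] -> 8 lines: ndc pfd rcmcz ghbn vgr bsja sahdj xbmzw
Hunk 7: at line 4 remove [vgr,bsja,sahdj] add [zztab,jpt,sspvn] -> 8 lines: ndc pfd rcmcz ghbn zztab jpt sspvn xbmzw

Answer: ndc
pfd
rcmcz
ghbn
zztab
jpt
sspvn
xbmzw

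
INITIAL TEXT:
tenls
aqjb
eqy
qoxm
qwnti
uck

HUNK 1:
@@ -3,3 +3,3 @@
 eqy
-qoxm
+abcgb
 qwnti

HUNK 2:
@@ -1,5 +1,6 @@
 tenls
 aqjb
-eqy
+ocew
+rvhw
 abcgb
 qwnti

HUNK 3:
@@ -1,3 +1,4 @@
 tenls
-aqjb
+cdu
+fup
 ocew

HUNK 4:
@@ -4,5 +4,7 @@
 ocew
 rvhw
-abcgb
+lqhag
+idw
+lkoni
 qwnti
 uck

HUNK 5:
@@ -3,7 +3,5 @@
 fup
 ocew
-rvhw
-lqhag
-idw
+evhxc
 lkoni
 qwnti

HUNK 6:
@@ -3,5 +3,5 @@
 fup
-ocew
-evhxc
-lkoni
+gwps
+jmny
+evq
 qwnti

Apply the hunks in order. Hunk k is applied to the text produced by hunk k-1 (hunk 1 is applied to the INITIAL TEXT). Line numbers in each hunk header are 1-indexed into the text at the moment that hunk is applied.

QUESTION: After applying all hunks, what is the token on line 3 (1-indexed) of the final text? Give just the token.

Hunk 1: at line 3 remove [qoxm] add [abcgb] -> 6 lines: tenls aqjb eqy abcgb qwnti uck
Hunk 2: at line 1 remove [eqy] add [ocew,rvhw] -> 7 lines: tenls aqjb ocew rvhw abcgb qwnti uck
Hunk 3: at line 1 remove [aqjb] add [cdu,fup] -> 8 lines: tenls cdu fup ocew rvhw abcgb qwnti uck
Hunk 4: at line 4 remove [abcgb] add [lqhag,idw,lkoni] -> 10 lines: tenls cdu fup ocew rvhw lqhag idw lkoni qwnti uck
Hunk 5: at line 3 remove [rvhw,lqhag,idw] add [evhxc] -> 8 lines: tenls cdu fup ocew evhxc lkoni qwnti uck
Hunk 6: at line 3 remove [ocew,evhxc,lkoni] add [gwps,jmny,evq] -> 8 lines: tenls cdu fup gwps jmny evq qwnti uck
Final line 3: fup

Answer: fup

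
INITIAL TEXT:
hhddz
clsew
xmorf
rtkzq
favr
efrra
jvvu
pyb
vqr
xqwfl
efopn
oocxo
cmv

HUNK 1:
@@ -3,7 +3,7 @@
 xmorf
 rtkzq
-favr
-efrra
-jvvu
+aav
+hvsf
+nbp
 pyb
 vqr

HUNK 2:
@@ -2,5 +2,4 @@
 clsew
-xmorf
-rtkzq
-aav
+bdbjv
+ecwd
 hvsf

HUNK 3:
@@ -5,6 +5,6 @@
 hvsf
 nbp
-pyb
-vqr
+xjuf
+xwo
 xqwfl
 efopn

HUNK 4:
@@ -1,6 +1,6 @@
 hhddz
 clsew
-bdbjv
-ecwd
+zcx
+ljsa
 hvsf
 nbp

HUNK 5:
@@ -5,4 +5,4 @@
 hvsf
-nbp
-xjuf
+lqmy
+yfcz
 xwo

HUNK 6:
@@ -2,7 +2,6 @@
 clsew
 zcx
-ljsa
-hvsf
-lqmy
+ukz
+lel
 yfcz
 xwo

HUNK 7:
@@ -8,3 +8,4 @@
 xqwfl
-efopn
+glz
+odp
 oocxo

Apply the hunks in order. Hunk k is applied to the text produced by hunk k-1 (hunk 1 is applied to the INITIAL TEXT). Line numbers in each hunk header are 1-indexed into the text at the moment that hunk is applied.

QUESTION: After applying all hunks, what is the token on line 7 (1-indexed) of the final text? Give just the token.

Hunk 1: at line 3 remove [favr,efrra,jvvu] add [aav,hvsf,nbp] -> 13 lines: hhddz clsew xmorf rtkzq aav hvsf nbp pyb vqr xqwfl efopn oocxo cmv
Hunk 2: at line 2 remove [xmorf,rtkzq,aav] add [bdbjv,ecwd] -> 12 lines: hhddz clsew bdbjv ecwd hvsf nbp pyb vqr xqwfl efopn oocxo cmv
Hunk 3: at line 5 remove [pyb,vqr] add [xjuf,xwo] -> 12 lines: hhddz clsew bdbjv ecwd hvsf nbp xjuf xwo xqwfl efopn oocxo cmv
Hunk 4: at line 1 remove [bdbjv,ecwd] add [zcx,ljsa] -> 12 lines: hhddz clsew zcx ljsa hvsf nbp xjuf xwo xqwfl efopn oocxo cmv
Hunk 5: at line 5 remove [nbp,xjuf] add [lqmy,yfcz] -> 12 lines: hhddz clsew zcx ljsa hvsf lqmy yfcz xwo xqwfl efopn oocxo cmv
Hunk 6: at line 2 remove [ljsa,hvsf,lqmy] add [ukz,lel] -> 11 lines: hhddz clsew zcx ukz lel yfcz xwo xqwfl efopn oocxo cmv
Hunk 7: at line 8 remove [efopn] add [glz,odp] -> 12 lines: hhddz clsew zcx ukz lel yfcz xwo xqwfl glz odp oocxo cmv
Final line 7: xwo

Answer: xwo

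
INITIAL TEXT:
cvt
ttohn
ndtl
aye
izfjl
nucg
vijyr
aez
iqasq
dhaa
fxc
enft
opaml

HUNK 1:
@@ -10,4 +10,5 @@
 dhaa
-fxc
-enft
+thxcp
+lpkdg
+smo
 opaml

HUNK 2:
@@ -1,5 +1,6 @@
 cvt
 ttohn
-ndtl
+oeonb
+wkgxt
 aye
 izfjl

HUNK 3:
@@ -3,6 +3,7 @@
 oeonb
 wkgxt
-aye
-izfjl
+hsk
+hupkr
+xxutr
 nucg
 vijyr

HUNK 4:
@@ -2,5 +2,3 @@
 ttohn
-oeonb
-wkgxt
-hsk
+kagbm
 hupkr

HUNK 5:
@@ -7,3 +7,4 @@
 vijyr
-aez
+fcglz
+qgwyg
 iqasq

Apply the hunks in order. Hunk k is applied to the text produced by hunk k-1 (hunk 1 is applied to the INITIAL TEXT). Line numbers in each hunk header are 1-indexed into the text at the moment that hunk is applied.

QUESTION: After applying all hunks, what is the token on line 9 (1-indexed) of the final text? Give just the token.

Hunk 1: at line 10 remove [fxc,enft] add [thxcp,lpkdg,smo] -> 14 lines: cvt ttohn ndtl aye izfjl nucg vijyr aez iqasq dhaa thxcp lpkdg smo opaml
Hunk 2: at line 1 remove [ndtl] add [oeonb,wkgxt] -> 15 lines: cvt ttohn oeonb wkgxt aye izfjl nucg vijyr aez iqasq dhaa thxcp lpkdg smo opaml
Hunk 3: at line 3 remove [aye,izfjl] add [hsk,hupkr,xxutr] -> 16 lines: cvt ttohn oeonb wkgxt hsk hupkr xxutr nucg vijyr aez iqasq dhaa thxcp lpkdg smo opaml
Hunk 4: at line 2 remove [oeonb,wkgxt,hsk] add [kagbm] -> 14 lines: cvt ttohn kagbm hupkr xxutr nucg vijyr aez iqasq dhaa thxcp lpkdg smo opaml
Hunk 5: at line 7 remove [aez] add [fcglz,qgwyg] -> 15 lines: cvt ttohn kagbm hupkr xxutr nucg vijyr fcglz qgwyg iqasq dhaa thxcp lpkdg smo opaml
Final line 9: qgwyg

Answer: qgwyg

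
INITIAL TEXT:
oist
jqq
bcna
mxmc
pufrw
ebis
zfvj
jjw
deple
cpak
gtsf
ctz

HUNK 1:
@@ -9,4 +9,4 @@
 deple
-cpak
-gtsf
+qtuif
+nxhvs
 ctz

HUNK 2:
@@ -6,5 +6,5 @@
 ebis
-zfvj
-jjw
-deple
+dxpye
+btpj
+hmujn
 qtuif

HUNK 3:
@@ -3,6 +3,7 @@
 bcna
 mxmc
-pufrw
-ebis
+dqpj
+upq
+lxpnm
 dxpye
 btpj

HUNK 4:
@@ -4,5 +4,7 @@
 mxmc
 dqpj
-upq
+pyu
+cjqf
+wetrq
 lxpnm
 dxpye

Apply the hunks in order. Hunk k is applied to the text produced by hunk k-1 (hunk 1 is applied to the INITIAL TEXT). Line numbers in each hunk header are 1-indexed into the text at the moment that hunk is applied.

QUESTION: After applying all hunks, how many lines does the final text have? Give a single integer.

Hunk 1: at line 9 remove [cpak,gtsf] add [qtuif,nxhvs] -> 12 lines: oist jqq bcna mxmc pufrw ebis zfvj jjw deple qtuif nxhvs ctz
Hunk 2: at line 6 remove [zfvj,jjw,deple] add [dxpye,btpj,hmujn] -> 12 lines: oist jqq bcna mxmc pufrw ebis dxpye btpj hmujn qtuif nxhvs ctz
Hunk 3: at line 3 remove [pufrw,ebis] add [dqpj,upq,lxpnm] -> 13 lines: oist jqq bcna mxmc dqpj upq lxpnm dxpye btpj hmujn qtuif nxhvs ctz
Hunk 4: at line 4 remove [upq] add [pyu,cjqf,wetrq] -> 15 lines: oist jqq bcna mxmc dqpj pyu cjqf wetrq lxpnm dxpye btpj hmujn qtuif nxhvs ctz
Final line count: 15

Answer: 15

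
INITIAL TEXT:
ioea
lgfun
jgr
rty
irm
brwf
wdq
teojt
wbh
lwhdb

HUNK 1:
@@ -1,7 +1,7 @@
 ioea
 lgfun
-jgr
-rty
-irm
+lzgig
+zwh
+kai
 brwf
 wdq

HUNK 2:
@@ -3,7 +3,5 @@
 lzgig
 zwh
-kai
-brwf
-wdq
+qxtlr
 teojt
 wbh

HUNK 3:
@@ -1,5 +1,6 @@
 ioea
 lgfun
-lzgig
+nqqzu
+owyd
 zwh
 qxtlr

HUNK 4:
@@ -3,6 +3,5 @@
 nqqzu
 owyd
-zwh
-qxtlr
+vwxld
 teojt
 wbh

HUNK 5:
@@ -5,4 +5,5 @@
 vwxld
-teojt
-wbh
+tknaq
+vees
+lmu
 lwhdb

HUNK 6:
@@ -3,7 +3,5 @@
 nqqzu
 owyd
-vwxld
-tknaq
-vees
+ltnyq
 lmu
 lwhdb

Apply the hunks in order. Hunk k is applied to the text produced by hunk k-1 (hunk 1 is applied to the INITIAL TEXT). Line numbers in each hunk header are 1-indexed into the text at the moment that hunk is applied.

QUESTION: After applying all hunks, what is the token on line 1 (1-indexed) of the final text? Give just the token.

Hunk 1: at line 1 remove [jgr,rty,irm] add [lzgig,zwh,kai] -> 10 lines: ioea lgfun lzgig zwh kai brwf wdq teojt wbh lwhdb
Hunk 2: at line 3 remove [kai,brwf,wdq] add [qxtlr] -> 8 lines: ioea lgfun lzgig zwh qxtlr teojt wbh lwhdb
Hunk 3: at line 1 remove [lzgig] add [nqqzu,owyd] -> 9 lines: ioea lgfun nqqzu owyd zwh qxtlr teojt wbh lwhdb
Hunk 4: at line 3 remove [zwh,qxtlr] add [vwxld] -> 8 lines: ioea lgfun nqqzu owyd vwxld teojt wbh lwhdb
Hunk 5: at line 5 remove [teojt,wbh] add [tknaq,vees,lmu] -> 9 lines: ioea lgfun nqqzu owyd vwxld tknaq vees lmu lwhdb
Hunk 6: at line 3 remove [vwxld,tknaq,vees] add [ltnyq] -> 7 lines: ioea lgfun nqqzu owyd ltnyq lmu lwhdb
Final line 1: ioea

Answer: ioea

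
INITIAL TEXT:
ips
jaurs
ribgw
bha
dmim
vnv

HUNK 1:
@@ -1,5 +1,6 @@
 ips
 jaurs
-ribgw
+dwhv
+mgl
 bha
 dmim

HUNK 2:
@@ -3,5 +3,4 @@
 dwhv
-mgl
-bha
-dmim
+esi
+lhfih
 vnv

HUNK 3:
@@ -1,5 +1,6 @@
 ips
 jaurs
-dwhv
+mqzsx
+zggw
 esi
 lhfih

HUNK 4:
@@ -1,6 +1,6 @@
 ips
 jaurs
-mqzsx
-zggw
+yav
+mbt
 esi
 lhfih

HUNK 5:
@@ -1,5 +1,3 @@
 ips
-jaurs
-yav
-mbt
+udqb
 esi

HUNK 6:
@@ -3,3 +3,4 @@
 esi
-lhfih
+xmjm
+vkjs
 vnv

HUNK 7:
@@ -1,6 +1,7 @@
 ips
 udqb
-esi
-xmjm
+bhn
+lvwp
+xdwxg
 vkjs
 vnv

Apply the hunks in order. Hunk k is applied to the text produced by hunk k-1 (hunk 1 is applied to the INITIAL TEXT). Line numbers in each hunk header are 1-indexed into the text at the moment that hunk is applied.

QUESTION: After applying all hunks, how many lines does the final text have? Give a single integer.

Hunk 1: at line 1 remove [ribgw] add [dwhv,mgl] -> 7 lines: ips jaurs dwhv mgl bha dmim vnv
Hunk 2: at line 3 remove [mgl,bha,dmim] add [esi,lhfih] -> 6 lines: ips jaurs dwhv esi lhfih vnv
Hunk 3: at line 1 remove [dwhv] add [mqzsx,zggw] -> 7 lines: ips jaurs mqzsx zggw esi lhfih vnv
Hunk 4: at line 1 remove [mqzsx,zggw] add [yav,mbt] -> 7 lines: ips jaurs yav mbt esi lhfih vnv
Hunk 5: at line 1 remove [jaurs,yav,mbt] add [udqb] -> 5 lines: ips udqb esi lhfih vnv
Hunk 6: at line 3 remove [lhfih] add [xmjm,vkjs] -> 6 lines: ips udqb esi xmjm vkjs vnv
Hunk 7: at line 1 remove [esi,xmjm] add [bhn,lvwp,xdwxg] -> 7 lines: ips udqb bhn lvwp xdwxg vkjs vnv
Final line count: 7

Answer: 7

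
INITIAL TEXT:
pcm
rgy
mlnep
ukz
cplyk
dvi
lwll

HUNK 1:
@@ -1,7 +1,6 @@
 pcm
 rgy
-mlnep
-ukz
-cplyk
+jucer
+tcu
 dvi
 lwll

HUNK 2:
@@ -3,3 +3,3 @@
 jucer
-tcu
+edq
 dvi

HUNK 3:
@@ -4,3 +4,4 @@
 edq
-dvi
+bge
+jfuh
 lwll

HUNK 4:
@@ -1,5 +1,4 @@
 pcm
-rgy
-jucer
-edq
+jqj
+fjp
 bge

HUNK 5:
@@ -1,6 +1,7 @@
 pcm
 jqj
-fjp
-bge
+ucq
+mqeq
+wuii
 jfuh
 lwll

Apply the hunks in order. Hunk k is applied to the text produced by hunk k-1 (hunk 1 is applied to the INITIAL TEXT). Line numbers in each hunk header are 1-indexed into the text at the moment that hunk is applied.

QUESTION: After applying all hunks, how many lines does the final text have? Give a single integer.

Hunk 1: at line 1 remove [mlnep,ukz,cplyk] add [jucer,tcu] -> 6 lines: pcm rgy jucer tcu dvi lwll
Hunk 2: at line 3 remove [tcu] add [edq] -> 6 lines: pcm rgy jucer edq dvi lwll
Hunk 3: at line 4 remove [dvi] add [bge,jfuh] -> 7 lines: pcm rgy jucer edq bge jfuh lwll
Hunk 4: at line 1 remove [rgy,jucer,edq] add [jqj,fjp] -> 6 lines: pcm jqj fjp bge jfuh lwll
Hunk 5: at line 1 remove [fjp,bge] add [ucq,mqeq,wuii] -> 7 lines: pcm jqj ucq mqeq wuii jfuh lwll
Final line count: 7

Answer: 7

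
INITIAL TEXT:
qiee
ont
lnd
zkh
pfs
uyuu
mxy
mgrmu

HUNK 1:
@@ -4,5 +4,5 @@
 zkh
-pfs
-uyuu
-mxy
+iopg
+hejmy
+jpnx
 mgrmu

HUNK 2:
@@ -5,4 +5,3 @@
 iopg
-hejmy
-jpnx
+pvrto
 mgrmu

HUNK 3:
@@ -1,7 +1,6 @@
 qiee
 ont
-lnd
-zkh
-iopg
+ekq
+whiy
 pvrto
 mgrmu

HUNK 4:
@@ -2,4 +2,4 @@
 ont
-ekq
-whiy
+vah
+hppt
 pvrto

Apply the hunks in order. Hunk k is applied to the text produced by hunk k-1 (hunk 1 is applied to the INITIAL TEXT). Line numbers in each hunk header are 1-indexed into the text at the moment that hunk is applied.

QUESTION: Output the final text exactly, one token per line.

Hunk 1: at line 4 remove [pfs,uyuu,mxy] add [iopg,hejmy,jpnx] -> 8 lines: qiee ont lnd zkh iopg hejmy jpnx mgrmu
Hunk 2: at line 5 remove [hejmy,jpnx] add [pvrto] -> 7 lines: qiee ont lnd zkh iopg pvrto mgrmu
Hunk 3: at line 1 remove [lnd,zkh,iopg] add [ekq,whiy] -> 6 lines: qiee ont ekq whiy pvrto mgrmu
Hunk 4: at line 2 remove [ekq,whiy] add [vah,hppt] -> 6 lines: qiee ont vah hppt pvrto mgrmu

Answer: qiee
ont
vah
hppt
pvrto
mgrmu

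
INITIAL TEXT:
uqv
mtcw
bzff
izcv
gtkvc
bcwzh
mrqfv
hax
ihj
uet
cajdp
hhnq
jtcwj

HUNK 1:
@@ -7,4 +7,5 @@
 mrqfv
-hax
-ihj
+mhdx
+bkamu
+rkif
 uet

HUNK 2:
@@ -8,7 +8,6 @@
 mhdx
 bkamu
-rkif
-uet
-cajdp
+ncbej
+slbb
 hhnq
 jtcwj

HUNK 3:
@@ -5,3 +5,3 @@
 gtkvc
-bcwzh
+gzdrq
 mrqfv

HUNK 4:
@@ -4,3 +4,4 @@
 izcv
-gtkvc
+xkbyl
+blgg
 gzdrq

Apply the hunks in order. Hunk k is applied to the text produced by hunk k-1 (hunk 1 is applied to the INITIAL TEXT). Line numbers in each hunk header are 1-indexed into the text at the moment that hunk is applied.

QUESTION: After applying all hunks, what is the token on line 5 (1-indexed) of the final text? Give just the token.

Hunk 1: at line 7 remove [hax,ihj] add [mhdx,bkamu,rkif] -> 14 lines: uqv mtcw bzff izcv gtkvc bcwzh mrqfv mhdx bkamu rkif uet cajdp hhnq jtcwj
Hunk 2: at line 8 remove [rkif,uet,cajdp] add [ncbej,slbb] -> 13 lines: uqv mtcw bzff izcv gtkvc bcwzh mrqfv mhdx bkamu ncbej slbb hhnq jtcwj
Hunk 3: at line 5 remove [bcwzh] add [gzdrq] -> 13 lines: uqv mtcw bzff izcv gtkvc gzdrq mrqfv mhdx bkamu ncbej slbb hhnq jtcwj
Hunk 4: at line 4 remove [gtkvc] add [xkbyl,blgg] -> 14 lines: uqv mtcw bzff izcv xkbyl blgg gzdrq mrqfv mhdx bkamu ncbej slbb hhnq jtcwj
Final line 5: xkbyl

Answer: xkbyl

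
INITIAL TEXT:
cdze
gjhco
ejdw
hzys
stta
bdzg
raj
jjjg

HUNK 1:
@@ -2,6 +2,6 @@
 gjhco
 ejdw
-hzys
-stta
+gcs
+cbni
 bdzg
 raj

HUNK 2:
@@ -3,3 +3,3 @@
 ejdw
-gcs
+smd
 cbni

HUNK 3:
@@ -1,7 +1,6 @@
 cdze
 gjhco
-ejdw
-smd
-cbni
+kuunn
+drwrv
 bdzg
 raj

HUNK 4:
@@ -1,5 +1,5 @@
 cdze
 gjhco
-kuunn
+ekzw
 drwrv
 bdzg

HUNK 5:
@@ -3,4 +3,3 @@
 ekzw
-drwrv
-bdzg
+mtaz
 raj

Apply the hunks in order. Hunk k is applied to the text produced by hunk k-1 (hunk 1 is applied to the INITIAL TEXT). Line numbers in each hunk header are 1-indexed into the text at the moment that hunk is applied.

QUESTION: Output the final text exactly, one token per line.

Hunk 1: at line 2 remove [hzys,stta] add [gcs,cbni] -> 8 lines: cdze gjhco ejdw gcs cbni bdzg raj jjjg
Hunk 2: at line 3 remove [gcs] add [smd] -> 8 lines: cdze gjhco ejdw smd cbni bdzg raj jjjg
Hunk 3: at line 1 remove [ejdw,smd,cbni] add [kuunn,drwrv] -> 7 lines: cdze gjhco kuunn drwrv bdzg raj jjjg
Hunk 4: at line 1 remove [kuunn] add [ekzw] -> 7 lines: cdze gjhco ekzw drwrv bdzg raj jjjg
Hunk 5: at line 3 remove [drwrv,bdzg] add [mtaz] -> 6 lines: cdze gjhco ekzw mtaz raj jjjg

Answer: cdze
gjhco
ekzw
mtaz
raj
jjjg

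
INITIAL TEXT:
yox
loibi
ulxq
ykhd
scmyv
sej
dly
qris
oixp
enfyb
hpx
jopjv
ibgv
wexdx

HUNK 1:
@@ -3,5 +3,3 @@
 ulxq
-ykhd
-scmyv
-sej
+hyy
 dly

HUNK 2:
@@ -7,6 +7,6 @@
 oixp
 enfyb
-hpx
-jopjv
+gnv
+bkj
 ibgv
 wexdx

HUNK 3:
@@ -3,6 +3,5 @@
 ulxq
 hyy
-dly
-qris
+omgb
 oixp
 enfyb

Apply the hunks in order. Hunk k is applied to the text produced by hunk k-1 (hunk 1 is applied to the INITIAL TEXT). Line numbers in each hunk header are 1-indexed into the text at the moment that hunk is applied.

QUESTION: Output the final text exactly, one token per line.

Hunk 1: at line 3 remove [ykhd,scmyv,sej] add [hyy] -> 12 lines: yox loibi ulxq hyy dly qris oixp enfyb hpx jopjv ibgv wexdx
Hunk 2: at line 7 remove [hpx,jopjv] add [gnv,bkj] -> 12 lines: yox loibi ulxq hyy dly qris oixp enfyb gnv bkj ibgv wexdx
Hunk 3: at line 3 remove [dly,qris] add [omgb] -> 11 lines: yox loibi ulxq hyy omgb oixp enfyb gnv bkj ibgv wexdx

Answer: yox
loibi
ulxq
hyy
omgb
oixp
enfyb
gnv
bkj
ibgv
wexdx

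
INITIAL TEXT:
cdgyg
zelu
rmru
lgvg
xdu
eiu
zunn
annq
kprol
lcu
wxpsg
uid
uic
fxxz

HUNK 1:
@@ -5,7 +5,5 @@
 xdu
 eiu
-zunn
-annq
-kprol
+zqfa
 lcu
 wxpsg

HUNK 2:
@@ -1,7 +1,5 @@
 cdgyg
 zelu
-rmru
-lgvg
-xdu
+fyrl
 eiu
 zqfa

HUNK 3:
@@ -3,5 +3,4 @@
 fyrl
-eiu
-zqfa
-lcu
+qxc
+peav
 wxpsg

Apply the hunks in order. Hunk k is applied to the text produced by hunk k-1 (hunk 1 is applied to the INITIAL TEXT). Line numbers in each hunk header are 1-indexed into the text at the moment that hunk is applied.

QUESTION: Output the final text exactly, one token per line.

Hunk 1: at line 5 remove [zunn,annq,kprol] add [zqfa] -> 12 lines: cdgyg zelu rmru lgvg xdu eiu zqfa lcu wxpsg uid uic fxxz
Hunk 2: at line 1 remove [rmru,lgvg,xdu] add [fyrl] -> 10 lines: cdgyg zelu fyrl eiu zqfa lcu wxpsg uid uic fxxz
Hunk 3: at line 3 remove [eiu,zqfa,lcu] add [qxc,peav] -> 9 lines: cdgyg zelu fyrl qxc peav wxpsg uid uic fxxz

Answer: cdgyg
zelu
fyrl
qxc
peav
wxpsg
uid
uic
fxxz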